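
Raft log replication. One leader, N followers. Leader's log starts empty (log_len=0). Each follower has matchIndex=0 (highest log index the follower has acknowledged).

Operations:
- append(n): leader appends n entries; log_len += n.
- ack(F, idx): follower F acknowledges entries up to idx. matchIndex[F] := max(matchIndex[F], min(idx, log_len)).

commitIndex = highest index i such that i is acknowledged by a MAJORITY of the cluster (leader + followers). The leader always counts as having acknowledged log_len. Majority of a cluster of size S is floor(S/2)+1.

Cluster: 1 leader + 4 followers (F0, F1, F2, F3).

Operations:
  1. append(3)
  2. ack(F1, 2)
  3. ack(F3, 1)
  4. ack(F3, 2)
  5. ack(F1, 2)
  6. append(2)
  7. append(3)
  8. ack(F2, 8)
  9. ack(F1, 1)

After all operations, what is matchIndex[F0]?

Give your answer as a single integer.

Op 1: append 3 -> log_len=3
Op 2: F1 acks idx 2 -> match: F0=0 F1=2 F2=0 F3=0; commitIndex=0
Op 3: F3 acks idx 1 -> match: F0=0 F1=2 F2=0 F3=1; commitIndex=1
Op 4: F3 acks idx 2 -> match: F0=0 F1=2 F2=0 F3=2; commitIndex=2
Op 5: F1 acks idx 2 -> match: F0=0 F1=2 F2=0 F3=2; commitIndex=2
Op 6: append 2 -> log_len=5
Op 7: append 3 -> log_len=8
Op 8: F2 acks idx 8 -> match: F0=0 F1=2 F2=8 F3=2; commitIndex=2
Op 9: F1 acks idx 1 -> match: F0=0 F1=2 F2=8 F3=2; commitIndex=2

Answer: 0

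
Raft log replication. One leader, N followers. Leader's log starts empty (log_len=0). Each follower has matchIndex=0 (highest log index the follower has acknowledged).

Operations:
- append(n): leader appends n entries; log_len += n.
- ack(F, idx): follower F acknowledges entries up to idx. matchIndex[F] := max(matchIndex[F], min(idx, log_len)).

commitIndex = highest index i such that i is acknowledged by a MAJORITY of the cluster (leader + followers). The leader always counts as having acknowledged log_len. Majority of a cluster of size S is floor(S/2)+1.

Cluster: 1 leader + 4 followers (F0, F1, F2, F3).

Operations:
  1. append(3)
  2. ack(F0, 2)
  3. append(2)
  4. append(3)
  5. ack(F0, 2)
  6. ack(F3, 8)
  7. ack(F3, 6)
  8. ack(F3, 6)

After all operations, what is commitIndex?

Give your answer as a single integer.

Answer: 2

Derivation:
Op 1: append 3 -> log_len=3
Op 2: F0 acks idx 2 -> match: F0=2 F1=0 F2=0 F3=0; commitIndex=0
Op 3: append 2 -> log_len=5
Op 4: append 3 -> log_len=8
Op 5: F0 acks idx 2 -> match: F0=2 F1=0 F2=0 F3=0; commitIndex=0
Op 6: F3 acks idx 8 -> match: F0=2 F1=0 F2=0 F3=8; commitIndex=2
Op 7: F3 acks idx 6 -> match: F0=2 F1=0 F2=0 F3=8; commitIndex=2
Op 8: F3 acks idx 6 -> match: F0=2 F1=0 F2=0 F3=8; commitIndex=2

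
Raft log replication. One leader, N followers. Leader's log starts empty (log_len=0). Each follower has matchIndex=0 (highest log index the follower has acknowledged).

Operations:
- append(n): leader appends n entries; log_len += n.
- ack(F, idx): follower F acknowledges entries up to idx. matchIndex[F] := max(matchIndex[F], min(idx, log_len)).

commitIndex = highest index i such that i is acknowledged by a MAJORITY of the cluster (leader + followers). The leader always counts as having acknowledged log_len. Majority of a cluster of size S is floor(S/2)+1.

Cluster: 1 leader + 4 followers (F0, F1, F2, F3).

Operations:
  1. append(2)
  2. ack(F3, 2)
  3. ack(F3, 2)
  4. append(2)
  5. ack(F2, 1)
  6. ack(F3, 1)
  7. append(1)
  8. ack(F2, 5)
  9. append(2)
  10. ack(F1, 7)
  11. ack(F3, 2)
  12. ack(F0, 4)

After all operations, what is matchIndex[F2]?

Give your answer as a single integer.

Answer: 5

Derivation:
Op 1: append 2 -> log_len=2
Op 2: F3 acks idx 2 -> match: F0=0 F1=0 F2=0 F3=2; commitIndex=0
Op 3: F3 acks idx 2 -> match: F0=0 F1=0 F2=0 F3=2; commitIndex=0
Op 4: append 2 -> log_len=4
Op 5: F2 acks idx 1 -> match: F0=0 F1=0 F2=1 F3=2; commitIndex=1
Op 6: F3 acks idx 1 -> match: F0=0 F1=0 F2=1 F3=2; commitIndex=1
Op 7: append 1 -> log_len=5
Op 8: F2 acks idx 5 -> match: F0=0 F1=0 F2=5 F3=2; commitIndex=2
Op 9: append 2 -> log_len=7
Op 10: F1 acks idx 7 -> match: F0=0 F1=7 F2=5 F3=2; commitIndex=5
Op 11: F3 acks idx 2 -> match: F0=0 F1=7 F2=5 F3=2; commitIndex=5
Op 12: F0 acks idx 4 -> match: F0=4 F1=7 F2=5 F3=2; commitIndex=5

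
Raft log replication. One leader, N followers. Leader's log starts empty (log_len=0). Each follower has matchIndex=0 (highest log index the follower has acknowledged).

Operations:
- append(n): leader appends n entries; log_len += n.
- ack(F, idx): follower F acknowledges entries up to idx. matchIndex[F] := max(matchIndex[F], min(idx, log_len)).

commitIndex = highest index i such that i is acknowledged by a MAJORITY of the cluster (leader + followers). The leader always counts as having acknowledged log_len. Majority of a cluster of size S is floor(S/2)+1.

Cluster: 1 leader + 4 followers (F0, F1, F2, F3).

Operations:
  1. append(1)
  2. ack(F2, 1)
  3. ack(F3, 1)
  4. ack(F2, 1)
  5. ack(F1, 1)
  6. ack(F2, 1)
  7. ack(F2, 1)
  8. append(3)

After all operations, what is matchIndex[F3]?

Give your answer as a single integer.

Op 1: append 1 -> log_len=1
Op 2: F2 acks idx 1 -> match: F0=0 F1=0 F2=1 F3=0; commitIndex=0
Op 3: F3 acks idx 1 -> match: F0=0 F1=0 F2=1 F3=1; commitIndex=1
Op 4: F2 acks idx 1 -> match: F0=0 F1=0 F2=1 F3=1; commitIndex=1
Op 5: F1 acks idx 1 -> match: F0=0 F1=1 F2=1 F3=1; commitIndex=1
Op 6: F2 acks idx 1 -> match: F0=0 F1=1 F2=1 F3=1; commitIndex=1
Op 7: F2 acks idx 1 -> match: F0=0 F1=1 F2=1 F3=1; commitIndex=1
Op 8: append 3 -> log_len=4

Answer: 1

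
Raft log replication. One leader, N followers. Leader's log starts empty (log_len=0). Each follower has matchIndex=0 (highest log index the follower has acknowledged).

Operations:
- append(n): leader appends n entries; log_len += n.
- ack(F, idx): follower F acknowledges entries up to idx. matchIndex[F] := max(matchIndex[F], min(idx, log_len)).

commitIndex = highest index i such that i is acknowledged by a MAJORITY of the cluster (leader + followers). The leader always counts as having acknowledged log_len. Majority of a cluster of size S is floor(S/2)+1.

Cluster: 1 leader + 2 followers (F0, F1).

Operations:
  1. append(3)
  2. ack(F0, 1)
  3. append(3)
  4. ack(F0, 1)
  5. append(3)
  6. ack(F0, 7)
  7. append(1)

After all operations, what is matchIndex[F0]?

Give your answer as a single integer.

Op 1: append 3 -> log_len=3
Op 2: F0 acks idx 1 -> match: F0=1 F1=0; commitIndex=1
Op 3: append 3 -> log_len=6
Op 4: F0 acks idx 1 -> match: F0=1 F1=0; commitIndex=1
Op 5: append 3 -> log_len=9
Op 6: F0 acks idx 7 -> match: F0=7 F1=0; commitIndex=7
Op 7: append 1 -> log_len=10

Answer: 7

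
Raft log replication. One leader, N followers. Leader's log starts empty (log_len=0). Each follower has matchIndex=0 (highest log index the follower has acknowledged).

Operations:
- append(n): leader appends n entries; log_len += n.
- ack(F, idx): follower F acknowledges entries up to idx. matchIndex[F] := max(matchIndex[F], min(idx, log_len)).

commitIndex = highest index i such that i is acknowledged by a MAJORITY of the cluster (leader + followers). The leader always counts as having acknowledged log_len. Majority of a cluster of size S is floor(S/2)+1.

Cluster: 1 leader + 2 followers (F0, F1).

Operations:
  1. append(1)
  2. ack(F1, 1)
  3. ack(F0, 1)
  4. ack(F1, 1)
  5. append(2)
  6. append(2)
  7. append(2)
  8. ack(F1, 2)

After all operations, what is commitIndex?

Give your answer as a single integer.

Answer: 2

Derivation:
Op 1: append 1 -> log_len=1
Op 2: F1 acks idx 1 -> match: F0=0 F1=1; commitIndex=1
Op 3: F0 acks idx 1 -> match: F0=1 F1=1; commitIndex=1
Op 4: F1 acks idx 1 -> match: F0=1 F1=1; commitIndex=1
Op 5: append 2 -> log_len=3
Op 6: append 2 -> log_len=5
Op 7: append 2 -> log_len=7
Op 8: F1 acks idx 2 -> match: F0=1 F1=2; commitIndex=2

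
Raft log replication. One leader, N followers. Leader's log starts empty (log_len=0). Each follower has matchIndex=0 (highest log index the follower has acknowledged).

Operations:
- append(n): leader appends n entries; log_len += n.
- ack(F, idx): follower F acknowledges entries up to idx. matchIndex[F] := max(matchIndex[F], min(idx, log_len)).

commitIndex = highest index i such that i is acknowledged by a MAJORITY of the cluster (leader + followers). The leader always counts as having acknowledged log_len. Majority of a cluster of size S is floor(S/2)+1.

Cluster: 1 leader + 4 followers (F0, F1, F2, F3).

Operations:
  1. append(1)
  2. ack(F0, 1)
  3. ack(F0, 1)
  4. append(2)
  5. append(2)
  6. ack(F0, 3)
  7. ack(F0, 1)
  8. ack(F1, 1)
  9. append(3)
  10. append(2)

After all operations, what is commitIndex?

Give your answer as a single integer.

Answer: 1

Derivation:
Op 1: append 1 -> log_len=1
Op 2: F0 acks idx 1 -> match: F0=1 F1=0 F2=0 F3=0; commitIndex=0
Op 3: F0 acks idx 1 -> match: F0=1 F1=0 F2=0 F3=0; commitIndex=0
Op 4: append 2 -> log_len=3
Op 5: append 2 -> log_len=5
Op 6: F0 acks idx 3 -> match: F0=3 F1=0 F2=0 F3=0; commitIndex=0
Op 7: F0 acks idx 1 -> match: F0=3 F1=0 F2=0 F3=0; commitIndex=0
Op 8: F1 acks idx 1 -> match: F0=3 F1=1 F2=0 F3=0; commitIndex=1
Op 9: append 3 -> log_len=8
Op 10: append 2 -> log_len=10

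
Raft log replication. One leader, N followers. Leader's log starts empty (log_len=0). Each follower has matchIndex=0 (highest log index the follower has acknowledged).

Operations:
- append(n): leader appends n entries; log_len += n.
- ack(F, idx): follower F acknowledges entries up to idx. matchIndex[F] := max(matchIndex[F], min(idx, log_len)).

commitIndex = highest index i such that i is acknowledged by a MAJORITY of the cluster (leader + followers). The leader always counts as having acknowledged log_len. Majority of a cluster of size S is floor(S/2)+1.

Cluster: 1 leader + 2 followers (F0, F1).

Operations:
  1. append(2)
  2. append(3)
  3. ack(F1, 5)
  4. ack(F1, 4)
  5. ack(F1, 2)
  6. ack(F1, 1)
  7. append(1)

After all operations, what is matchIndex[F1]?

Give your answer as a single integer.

Op 1: append 2 -> log_len=2
Op 2: append 3 -> log_len=5
Op 3: F1 acks idx 5 -> match: F0=0 F1=5; commitIndex=5
Op 4: F1 acks idx 4 -> match: F0=0 F1=5; commitIndex=5
Op 5: F1 acks idx 2 -> match: F0=0 F1=5; commitIndex=5
Op 6: F1 acks idx 1 -> match: F0=0 F1=5; commitIndex=5
Op 7: append 1 -> log_len=6

Answer: 5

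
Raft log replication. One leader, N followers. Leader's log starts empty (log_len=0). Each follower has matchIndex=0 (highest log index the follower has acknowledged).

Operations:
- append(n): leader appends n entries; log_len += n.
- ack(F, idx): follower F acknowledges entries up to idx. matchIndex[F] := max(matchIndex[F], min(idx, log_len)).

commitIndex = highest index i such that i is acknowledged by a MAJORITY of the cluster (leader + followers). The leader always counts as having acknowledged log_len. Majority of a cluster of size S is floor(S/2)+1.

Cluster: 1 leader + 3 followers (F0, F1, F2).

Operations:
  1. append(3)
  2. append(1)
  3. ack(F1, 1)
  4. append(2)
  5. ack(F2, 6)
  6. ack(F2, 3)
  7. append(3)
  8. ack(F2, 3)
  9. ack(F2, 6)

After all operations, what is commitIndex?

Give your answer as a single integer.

Answer: 1

Derivation:
Op 1: append 3 -> log_len=3
Op 2: append 1 -> log_len=4
Op 3: F1 acks idx 1 -> match: F0=0 F1=1 F2=0; commitIndex=0
Op 4: append 2 -> log_len=6
Op 5: F2 acks idx 6 -> match: F0=0 F1=1 F2=6; commitIndex=1
Op 6: F2 acks idx 3 -> match: F0=0 F1=1 F2=6; commitIndex=1
Op 7: append 3 -> log_len=9
Op 8: F2 acks idx 3 -> match: F0=0 F1=1 F2=6; commitIndex=1
Op 9: F2 acks idx 6 -> match: F0=0 F1=1 F2=6; commitIndex=1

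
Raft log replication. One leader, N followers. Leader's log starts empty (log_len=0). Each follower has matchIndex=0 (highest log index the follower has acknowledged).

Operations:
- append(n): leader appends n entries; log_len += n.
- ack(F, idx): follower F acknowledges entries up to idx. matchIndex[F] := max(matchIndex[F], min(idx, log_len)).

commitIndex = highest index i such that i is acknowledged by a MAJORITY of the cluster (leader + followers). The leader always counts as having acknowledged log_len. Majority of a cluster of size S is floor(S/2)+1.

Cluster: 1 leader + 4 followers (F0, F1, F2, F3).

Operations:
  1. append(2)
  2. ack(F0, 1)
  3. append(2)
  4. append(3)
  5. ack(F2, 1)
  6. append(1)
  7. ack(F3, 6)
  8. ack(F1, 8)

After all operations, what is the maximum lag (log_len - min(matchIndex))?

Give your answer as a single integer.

Answer: 7

Derivation:
Op 1: append 2 -> log_len=2
Op 2: F0 acks idx 1 -> match: F0=1 F1=0 F2=0 F3=0; commitIndex=0
Op 3: append 2 -> log_len=4
Op 4: append 3 -> log_len=7
Op 5: F2 acks idx 1 -> match: F0=1 F1=0 F2=1 F3=0; commitIndex=1
Op 6: append 1 -> log_len=8
Op 7: F3 acks idx 6 -> match: F0=1 F1=0 F2=1 F3=6; commitIndex=1
Op 8: F1 acks idx 8 -> match: F0=1 F1=8 F2=1 F3=6; commitIndex=6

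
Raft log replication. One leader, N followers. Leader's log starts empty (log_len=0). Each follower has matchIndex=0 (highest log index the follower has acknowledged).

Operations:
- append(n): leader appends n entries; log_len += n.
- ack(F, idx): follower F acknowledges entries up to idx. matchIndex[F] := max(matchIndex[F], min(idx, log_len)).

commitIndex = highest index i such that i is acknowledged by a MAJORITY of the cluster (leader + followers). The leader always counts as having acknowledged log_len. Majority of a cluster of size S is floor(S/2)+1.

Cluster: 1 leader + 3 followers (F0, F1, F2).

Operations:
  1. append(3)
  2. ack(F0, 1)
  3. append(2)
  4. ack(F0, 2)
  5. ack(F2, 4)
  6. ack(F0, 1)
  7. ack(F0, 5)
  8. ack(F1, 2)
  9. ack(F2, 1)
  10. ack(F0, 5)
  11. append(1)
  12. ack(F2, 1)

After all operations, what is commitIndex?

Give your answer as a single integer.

Answer: 4

Derivation:
Op 1: append 3 -> log_len=3
Op 2: F0 acks idx 1 -> match: F0=1 F1=0 F2=0; commitIndex=0
Op 3: append 2 -> log_len=5
Op 4: F0 acks idx 2 -> match: F0=2 F1=0 F2=0; commitIndex=0
Op 5: F2 acks idx 4 -> match: F0=2 F1=0 F2=4; commitIndex=2
Op 6: F0 acks idx 1 -> match: F0=2 F1=0 F2=4; commitIndex=2
Op 7: F0 acks idx 5 -> match: F0=5 F1=0 F2=4; commitIndex=4
Op 8: F1 acks idx 2 -> match: F0=5 F1=2 F2=4; commitIndex=4
Op 9: F2 acks idx 1 -> match: F0=5 F1=2 F2=4; commitIndex=4
Op 10: F0 acks idx 5 -> match: F0=5 F1=2 F2=4; commitIndex=4
Op 11: append 1 -> log_len=6
Op 12: F2 acks idx 1 -> match: F0=5 F1=2 F2=4; commitIndex=4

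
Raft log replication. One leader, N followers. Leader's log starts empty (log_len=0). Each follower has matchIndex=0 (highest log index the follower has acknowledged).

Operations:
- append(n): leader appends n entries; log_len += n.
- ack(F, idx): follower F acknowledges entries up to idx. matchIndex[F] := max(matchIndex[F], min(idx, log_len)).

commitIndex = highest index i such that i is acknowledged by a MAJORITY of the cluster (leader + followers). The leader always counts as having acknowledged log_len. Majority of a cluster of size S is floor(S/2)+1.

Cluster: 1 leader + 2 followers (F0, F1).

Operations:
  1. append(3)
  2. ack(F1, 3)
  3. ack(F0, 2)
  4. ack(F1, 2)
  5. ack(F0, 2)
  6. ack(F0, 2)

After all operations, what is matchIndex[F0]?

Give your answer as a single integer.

Answer: 2

Derivation:
Op 1: append 3 -> log_len=3
Op 2: F1 acks idx 3 -> match: F0=0 F1=3; commitIndex=3
Op 3: F0 acks idx 2 -> match: F0=2 F1=3; commitIndex=3
Op 4: F1 acks idx 2 -> match: F0=2 F1=3; commitIndex=3
Op 5: F0 acks idx 2 -> match: F0=2 F1=3; commitIndex=3
Op 6: F0 acks idx 2 -> match: F0=2 F1=3; commitIndex=3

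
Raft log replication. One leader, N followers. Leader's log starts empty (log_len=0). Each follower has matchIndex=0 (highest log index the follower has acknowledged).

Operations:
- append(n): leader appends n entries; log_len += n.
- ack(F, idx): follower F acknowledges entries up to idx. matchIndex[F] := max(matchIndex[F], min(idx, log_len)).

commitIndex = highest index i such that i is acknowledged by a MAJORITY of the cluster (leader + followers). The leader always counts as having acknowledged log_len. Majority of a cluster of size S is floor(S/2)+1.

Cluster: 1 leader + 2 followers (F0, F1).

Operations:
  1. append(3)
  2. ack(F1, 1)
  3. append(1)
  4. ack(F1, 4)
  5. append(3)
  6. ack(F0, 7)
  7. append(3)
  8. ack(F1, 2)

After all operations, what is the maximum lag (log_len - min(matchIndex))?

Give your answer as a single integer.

Op 1: append 3 -> log_len=3
Op 2: F1 acks idx 1 -> match: F0=0 F1=1; commitIndex=1
Op 3: append 1 -> log_len=4
Op 4: F1 acks idx 4 -> match: F0=0 F1=4; commitIndex=4
Op 5: append 3 -> log_len=7
Op 6: F0 acks idx 7 -> match: F0=7 F1=4; commitIndex=7
Op 7: append 3 -> log_len=10
Op 8: F1 acks idx 2 -> match: F0=7 F1=4; commitIndex=7

Answer: 6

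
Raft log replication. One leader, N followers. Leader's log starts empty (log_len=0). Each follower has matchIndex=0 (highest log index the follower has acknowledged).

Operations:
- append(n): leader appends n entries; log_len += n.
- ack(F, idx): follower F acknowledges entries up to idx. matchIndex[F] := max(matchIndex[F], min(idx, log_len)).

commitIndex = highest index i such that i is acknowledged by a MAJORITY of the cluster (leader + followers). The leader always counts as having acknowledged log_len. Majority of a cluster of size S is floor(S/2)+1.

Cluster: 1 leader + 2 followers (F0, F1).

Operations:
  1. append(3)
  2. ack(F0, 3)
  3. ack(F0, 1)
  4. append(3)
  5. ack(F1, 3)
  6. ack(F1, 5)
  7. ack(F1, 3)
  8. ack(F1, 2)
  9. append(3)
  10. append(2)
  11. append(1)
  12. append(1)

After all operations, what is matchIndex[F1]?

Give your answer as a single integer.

Answer: 5

Derivation:
Op 1: append 3 -> log_len=3
Op 2: F0 acks idx 3 -> match: F0=3 F1=0; commitIndex=3
Op 3: F0 acks idx 1 -> match: F0=3 F1=0; commitIndex=3
Op 4: append 3 -> log_len=6
Op 5: F1 acks idx 3 -> match: F0=3 F1=3; commitIndex=3
Op 6: F1 acks idx 5 -> match: F0=3 F1=5; commitIndex=5
Op 7: F1 acks idx 3 -> match: F0=3 F1=5; commitIndex=5
Op 8: F1 acks idx 2 -> match: F0=3 F1=5; commitIndex=5
Op 9: append 3 -> log_len=9
Op 10: append 2 -> log_len=11
Op 11: append 1 -> log_len=12
Op 12: append 1 -> log_len=13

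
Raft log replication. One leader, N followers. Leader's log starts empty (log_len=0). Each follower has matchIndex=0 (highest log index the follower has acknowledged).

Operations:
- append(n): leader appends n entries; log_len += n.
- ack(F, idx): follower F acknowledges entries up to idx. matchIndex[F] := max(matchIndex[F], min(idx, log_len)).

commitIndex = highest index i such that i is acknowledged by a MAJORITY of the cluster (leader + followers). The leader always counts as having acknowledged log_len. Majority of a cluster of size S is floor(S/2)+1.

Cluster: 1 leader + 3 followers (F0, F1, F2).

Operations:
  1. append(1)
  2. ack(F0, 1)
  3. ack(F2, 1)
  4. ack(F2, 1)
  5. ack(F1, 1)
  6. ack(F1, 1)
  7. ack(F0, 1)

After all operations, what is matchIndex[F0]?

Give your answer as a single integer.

Answer: 1

Derivation:
Op 1: append 1 -> log_len=1
Op 2: F0 acks idx 1 -> match: F0=1 F1=0 F2=0; commitIndex=0
Op 3: F2 acks idx 1 -> match: F0=1 F1=0 F2=1; commitIndex=1
Op 4: F2 acks idx 1 -> match: F0=1 F1=0 F2=1; commitIndex=1
Op 5: F1 acks idx 1 -> match: F0=1 F1=1 F2=1; commitIndex=1
Op 6: F1 acks idx 1 -> match: F0=1 F1=1 F2=1; commitIndex=1
Op 7: F0 acks idx 1 -> match: F0=1 F1=1 F2=1; commitIndex=1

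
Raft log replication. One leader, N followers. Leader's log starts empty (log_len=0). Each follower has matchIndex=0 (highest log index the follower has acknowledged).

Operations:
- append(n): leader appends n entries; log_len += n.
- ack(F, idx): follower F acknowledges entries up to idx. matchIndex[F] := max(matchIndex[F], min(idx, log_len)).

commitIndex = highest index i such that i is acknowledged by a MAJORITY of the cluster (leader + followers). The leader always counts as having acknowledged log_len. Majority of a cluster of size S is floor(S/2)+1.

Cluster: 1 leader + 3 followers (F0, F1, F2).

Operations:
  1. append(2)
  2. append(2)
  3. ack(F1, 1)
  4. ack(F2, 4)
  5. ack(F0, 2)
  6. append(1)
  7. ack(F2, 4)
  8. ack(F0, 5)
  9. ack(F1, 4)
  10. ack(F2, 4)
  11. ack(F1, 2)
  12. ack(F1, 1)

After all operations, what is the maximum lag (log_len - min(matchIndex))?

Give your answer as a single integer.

Answer: 1

Derivation:
Op 1: append 2 -> log_len=2
Op 2: append 2 -> log_len=4
Op 3: F1 acks idx 1 -> match: F0=0 F1=1 F2=0; commitIndex=0
Op 4: F2 acks idx 4 -> match: F0=0 F1=1 F2=4; commitIndex=1
Op 5: F0 acks idx 2 -> match: F0=2 F1=1 F2=4; commitIndex=2
Op 6: append 1 -> log_len=5
Op 7: F2 acks idx 4 -> match: F0=2 F1=1 F2=4; commitIndex=2
Op 8: F0 acks idx 5 -> match: F0=5 F1=1 F2=4; commitIndex=4
Op 9: F1 acks idx 4 -> match: F0=5 F1=4 F2=4; commitIndex=4
Op 10: F2 acks idx 4 -> match: F0=5 F1=4 F2=4; commitIndex=4
Op 11: F1 acks idx 2 -> match: F0=5 F1=4 F2=4; commitIndex=4
Op 12: F1 acks idx 1 -> match: F0=5 F1=4 F2=4; commitIndex=4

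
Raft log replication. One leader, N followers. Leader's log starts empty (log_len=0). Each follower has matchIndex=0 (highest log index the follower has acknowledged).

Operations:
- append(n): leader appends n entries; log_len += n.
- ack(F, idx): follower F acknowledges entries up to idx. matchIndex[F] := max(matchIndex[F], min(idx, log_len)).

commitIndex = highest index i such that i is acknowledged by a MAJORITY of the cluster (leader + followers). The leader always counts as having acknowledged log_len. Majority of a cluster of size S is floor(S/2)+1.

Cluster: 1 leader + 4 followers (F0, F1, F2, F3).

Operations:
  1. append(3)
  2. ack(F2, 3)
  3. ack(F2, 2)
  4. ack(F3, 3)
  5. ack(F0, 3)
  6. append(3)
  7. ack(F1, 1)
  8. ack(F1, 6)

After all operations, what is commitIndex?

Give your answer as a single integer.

Answer: 3

Derivation:
Op 1: append 3 -> log_len=3
Op 2: F2 acks idx 3 -> match: F0=0 F1=0 F2=3 F3=0; commitIndex=0
Op 3: F2 acks idx 2 -> match: F0=0 F1=0 F2=3 F3=0; commitIndex=0
Op 4: F3 acks idx 3 -> match: F0=0 F1=0 F2=3 F3=3; commitIndex=3
Op 5: F0 acks idx 3 -> match: F0=3 F1=0 F2=3 F3=3; commitIndex=3
Op 6: append 3 -> log_len=6
Op 7: F1 acks idx 1 -> match: F0=3 F1=1 F2=3 F3=3; commitIndex=3
Op 8: F1 acks idx 6 -> match: F0=3 F1=6 F2=3 F3=3; commitIndex=3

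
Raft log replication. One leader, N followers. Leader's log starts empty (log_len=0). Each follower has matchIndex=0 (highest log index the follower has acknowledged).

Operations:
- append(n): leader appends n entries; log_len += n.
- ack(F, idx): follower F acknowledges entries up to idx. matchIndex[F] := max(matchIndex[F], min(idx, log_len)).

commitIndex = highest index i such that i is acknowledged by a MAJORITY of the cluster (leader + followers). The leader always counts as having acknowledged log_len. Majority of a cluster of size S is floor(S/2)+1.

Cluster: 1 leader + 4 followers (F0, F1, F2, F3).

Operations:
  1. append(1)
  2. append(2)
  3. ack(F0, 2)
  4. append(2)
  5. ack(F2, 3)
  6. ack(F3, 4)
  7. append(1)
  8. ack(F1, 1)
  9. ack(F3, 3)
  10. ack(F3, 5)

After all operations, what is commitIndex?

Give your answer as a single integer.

Answer: 3

Derivation:
Op 1: append 1 -> log_len=1
Op 2: append 2 -> log_len=3
Op 3: F0 acks idx 2 -> match: F0=2 F1=0 F2=0 F3=0; commitIndex=0
Op 4: append 2 -> log_len=5
Op 5: F2 acks idx 3 -> match: F0=2 F1=0 F2=3 F3=0; commitIndex=2
Op 6: F3 acks idx 4 -> match: F0=2 F1=0 F2=3 F3=4; commitIndex=3
Op 7: append 1 -> log_len=6
Op 8: F1 acks idx 1 -> match: F0=2 F1=1 F2=3 F3=4; commitIndex=3
Op 9: F3 acks idx 3 -> match: F0=2 F1=1 F2=3 F3=4; commitIndex=3
Op 10: F3 acks idx 5 -> match: F0=2 F1=1 F2=3 F3=5; commitIndex=3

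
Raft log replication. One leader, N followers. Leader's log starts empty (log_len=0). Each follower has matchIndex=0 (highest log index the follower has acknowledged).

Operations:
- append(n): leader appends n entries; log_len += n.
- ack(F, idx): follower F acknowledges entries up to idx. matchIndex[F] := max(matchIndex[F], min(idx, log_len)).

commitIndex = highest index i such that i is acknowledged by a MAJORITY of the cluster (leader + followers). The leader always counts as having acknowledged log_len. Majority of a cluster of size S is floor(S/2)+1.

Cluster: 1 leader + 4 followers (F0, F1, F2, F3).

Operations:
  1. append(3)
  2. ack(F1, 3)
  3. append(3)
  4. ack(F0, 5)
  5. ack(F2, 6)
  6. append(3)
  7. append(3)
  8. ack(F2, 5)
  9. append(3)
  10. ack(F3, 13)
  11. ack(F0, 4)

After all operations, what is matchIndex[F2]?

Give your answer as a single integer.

Answer: 6

Derivation:
Op 1: append 3 -> log_len=3
Op 2: F1 acks idx 3 -> match: F0=0 F1=3 F2=0 F3=0; commitIndex=0
Op 3: append 3 -> log_len=6
Op 4: F0 acks idx 5 -> match: F0=5 F1=3 F2=0 F3=0; commitIndex=3
Op 5: F2 acks idx 6 -> match: F0=5 F1=3 F2=6 F3=0; commitIndex=5
Op 6: append 3 -> log_len=9
Op 7: append 3 -> log_len=12
Op 8: F2 acks idx 5 -> match: F0=5 F1=3 F2=6 F3=0; commitIndex=5
Op 9: append 3 -> log_len=15
Op 10: F3 acks idx 13 -> match: F0=5 F1=3 F2=6 F3=13; commitIndex=6
Op 11: F0 acks idx 4 -> match: F0=5 F1=3 F2=6 F3=13; commitIndex=6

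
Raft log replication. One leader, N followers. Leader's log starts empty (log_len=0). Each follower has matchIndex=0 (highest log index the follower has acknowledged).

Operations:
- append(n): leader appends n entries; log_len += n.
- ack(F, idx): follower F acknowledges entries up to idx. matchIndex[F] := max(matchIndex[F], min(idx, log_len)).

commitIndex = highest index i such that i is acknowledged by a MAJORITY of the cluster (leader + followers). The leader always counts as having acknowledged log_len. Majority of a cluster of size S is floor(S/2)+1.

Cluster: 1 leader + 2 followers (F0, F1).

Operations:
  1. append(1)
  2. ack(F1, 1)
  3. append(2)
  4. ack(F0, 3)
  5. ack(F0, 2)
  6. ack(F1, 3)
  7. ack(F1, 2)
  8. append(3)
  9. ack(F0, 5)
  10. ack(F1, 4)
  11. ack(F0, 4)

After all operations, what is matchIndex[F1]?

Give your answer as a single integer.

Answer: 4

Derivation:
Op 1: append 1 -> log_len=1
Op 2: F1 acks idx 1 -> match: F0=0 F1=1; commitIndex=1
Op 3: append 2 -> log_len=3
Op 4: F0 acks idx 3 -> match: F0=3 F1=1; commitIndex=3
Op 5: F0 acks idx 2 -> match: F0=3 F1=1; commitIndex=3
Op 6: F1 acks idx 3 -> match: F0=3 F1=3; commitIndex=3
Op 7: F1 acks idx 2 -> match: F0=3 F1=3; commitIndex=3
Op 8: append 3 -> log_len=6
Op 9: F0 acks idx 5 -> match: F0=5 F1=3; commitIndex=5
Op 10: F1 acks idx 4 -> match: F0=5 F1=4; commitIndex=5
Op 11: F0 acks idx 4 -> match: F0=5 F1=4; commitIndex=5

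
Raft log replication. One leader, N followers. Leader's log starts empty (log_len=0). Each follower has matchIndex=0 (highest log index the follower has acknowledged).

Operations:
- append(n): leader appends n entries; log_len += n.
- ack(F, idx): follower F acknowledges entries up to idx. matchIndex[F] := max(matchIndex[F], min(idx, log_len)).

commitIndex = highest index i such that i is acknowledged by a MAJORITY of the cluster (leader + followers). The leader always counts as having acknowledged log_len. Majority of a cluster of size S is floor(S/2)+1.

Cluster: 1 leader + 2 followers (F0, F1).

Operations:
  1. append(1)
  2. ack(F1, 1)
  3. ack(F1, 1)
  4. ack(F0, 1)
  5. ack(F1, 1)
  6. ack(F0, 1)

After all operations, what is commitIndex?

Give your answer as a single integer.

Answer: 1

Derivation:
Op 1: append 1 -> log_len=1
Op 2: F1 acks idx 1 -> match: F0=0 F1=1; commitIndex=1
Op 3: F1 acks idx 1 -> match: F0=0 F1=1; commitIndex=1
Op 4: F0 acks idx 1 -> match: F0=1 F1=1; commitIndex=1
Op 5: F1 acks idx 1 -> match: F0=1 F1=1; commitIndex=1
Op 6: F0 acks idx 1 -> match: F0=1 F1=1; commitIndex=1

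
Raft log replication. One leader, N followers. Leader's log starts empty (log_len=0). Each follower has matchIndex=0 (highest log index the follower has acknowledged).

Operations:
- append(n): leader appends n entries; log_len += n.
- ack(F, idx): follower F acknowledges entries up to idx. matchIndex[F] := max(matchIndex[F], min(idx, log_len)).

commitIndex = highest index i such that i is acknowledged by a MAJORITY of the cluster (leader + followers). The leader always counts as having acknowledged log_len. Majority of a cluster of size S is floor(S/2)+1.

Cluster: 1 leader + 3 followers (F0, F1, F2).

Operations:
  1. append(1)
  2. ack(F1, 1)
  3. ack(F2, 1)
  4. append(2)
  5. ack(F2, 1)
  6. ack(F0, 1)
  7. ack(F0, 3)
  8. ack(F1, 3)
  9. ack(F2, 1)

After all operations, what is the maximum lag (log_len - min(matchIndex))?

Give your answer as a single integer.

Op 1: append 1 -> log_len=1
Op 2: F1 acks idx 1 -> match: F0=0 F1=1 F2=0; commitIndex=0
Op 3: F2 acks idx 1 -> match: F0=0 F1=1 F2=1; commitIndex=1
Op 4: append 2 -> log_len=3
Op 5: F2 acks idx 1 -> match: F0=0 F1=1 F2=1; commitIndex=1
Op 6: F0 acks idx 1 -> match: F0=1 F1=1 F2=1; commitIndex=1
Op 7: F0 acks idx 3 -> match: F0=3 F1=1 F2=1; commitIndex=1
Op 8: F1 acks idx 3 -> match: F0=3 F1=3 F2=1; commitIndex=3
Op 9: F2 acks idx 1 -> match: F0=3 F1=3 F2=1; commitIndex=3

Answer: 2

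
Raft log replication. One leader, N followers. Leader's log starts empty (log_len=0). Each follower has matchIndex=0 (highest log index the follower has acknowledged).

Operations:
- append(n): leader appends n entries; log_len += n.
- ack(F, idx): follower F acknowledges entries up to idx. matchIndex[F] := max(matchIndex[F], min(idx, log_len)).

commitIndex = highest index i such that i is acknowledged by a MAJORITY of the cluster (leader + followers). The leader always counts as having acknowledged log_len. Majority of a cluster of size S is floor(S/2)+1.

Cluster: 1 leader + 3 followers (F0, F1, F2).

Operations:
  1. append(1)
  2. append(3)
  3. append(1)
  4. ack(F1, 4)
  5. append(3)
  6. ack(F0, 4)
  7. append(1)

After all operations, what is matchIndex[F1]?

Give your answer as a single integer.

Op 1: append 1 -> log_len=1
Op 2: append 3 -> log_len=4
Op 3: append 1 -> log_len=5
Op 4: F1 acks idx 4 -> match: F0=0 F1=4 F2=0; commitIndex=0
Op 5: append 3 -> log_len=8
Op 6: F0 acks idx 4 -> match: F0=4 F1=4 F2=0; commitIndex=4
Op 7: append 1 -> log_len=9

Answer: 4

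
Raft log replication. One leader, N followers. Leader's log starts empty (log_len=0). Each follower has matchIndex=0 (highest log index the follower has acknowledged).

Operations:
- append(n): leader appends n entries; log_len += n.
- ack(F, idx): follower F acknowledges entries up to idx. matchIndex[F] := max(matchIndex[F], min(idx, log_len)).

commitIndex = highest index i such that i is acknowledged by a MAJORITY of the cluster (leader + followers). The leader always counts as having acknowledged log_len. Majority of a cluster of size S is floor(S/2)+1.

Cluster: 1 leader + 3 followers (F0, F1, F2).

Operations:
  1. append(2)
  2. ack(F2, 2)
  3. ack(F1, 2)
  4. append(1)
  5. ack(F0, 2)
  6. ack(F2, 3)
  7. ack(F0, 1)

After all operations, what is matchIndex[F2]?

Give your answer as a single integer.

Op 1: append 2 -> log_len=2
Op 2: F2 acks idx 2 -> match: F0=0 F1=0 F2=2; commitIndex=0
Op 3: F1 acks idx 2 -> match: F0=0 F1=2 F2=2; commitIndex=2
Op 4: append 1 -> log_len=3
Op 5: F0 acks idx 2 -> match: F0=2 F1=2 F2=2; commitIndex=2
Op 6: F2 acks idx 3 -> match: F0=2 F1=2 F2=3; commitIndex=2
Op 7: F0 acks idx 1 -> match: F0=2 F1=2 F2=3; commitIndex=2

Answer: 3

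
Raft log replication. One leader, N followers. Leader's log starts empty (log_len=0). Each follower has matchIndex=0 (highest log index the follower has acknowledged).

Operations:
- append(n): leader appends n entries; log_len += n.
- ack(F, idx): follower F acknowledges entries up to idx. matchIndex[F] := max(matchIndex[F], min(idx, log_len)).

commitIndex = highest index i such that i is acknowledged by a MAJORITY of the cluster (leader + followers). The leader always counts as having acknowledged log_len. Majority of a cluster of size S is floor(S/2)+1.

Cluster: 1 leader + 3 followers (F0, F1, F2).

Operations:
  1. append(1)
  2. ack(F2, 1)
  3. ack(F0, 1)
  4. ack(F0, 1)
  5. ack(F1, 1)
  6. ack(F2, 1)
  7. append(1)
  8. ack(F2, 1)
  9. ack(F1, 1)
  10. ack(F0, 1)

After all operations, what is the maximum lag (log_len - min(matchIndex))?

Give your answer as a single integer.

Op 1: append 1 -> log_len=1
Op 2: F2 acks idx 1 -> match: F0=0 F1=0 F2=1; commitIndex=0
Op 3: F0 acks idx 1 -> match: F0=1 F1=0 F2=1; commitIndex=1
Op 4: F0 acks idx 1 -> match: F0=1 F1=0 F2=1; commitIndex=1
Op 5: F1 acks idx 1 -> match: F0=1 F1=1 F2=1; commitIndex=1
Op 6: F2 acks idx 1 -> match: F0=1 F1=1 F2=1; commitIndex=1
Op 7: append 1 -> log_len=2
Op 8: F2 acks idx 1 -> match: F0=1 F1=1 F2=1; commitIndex=1
Op 9: F1 acks idx 1 -> match: F0=1 F1=1 F2=1; commitIndex=1
Op 10: F0 acks idx 1 -> match: F0=1 F1=1 F2=1; commitIndex=1

Answer: 1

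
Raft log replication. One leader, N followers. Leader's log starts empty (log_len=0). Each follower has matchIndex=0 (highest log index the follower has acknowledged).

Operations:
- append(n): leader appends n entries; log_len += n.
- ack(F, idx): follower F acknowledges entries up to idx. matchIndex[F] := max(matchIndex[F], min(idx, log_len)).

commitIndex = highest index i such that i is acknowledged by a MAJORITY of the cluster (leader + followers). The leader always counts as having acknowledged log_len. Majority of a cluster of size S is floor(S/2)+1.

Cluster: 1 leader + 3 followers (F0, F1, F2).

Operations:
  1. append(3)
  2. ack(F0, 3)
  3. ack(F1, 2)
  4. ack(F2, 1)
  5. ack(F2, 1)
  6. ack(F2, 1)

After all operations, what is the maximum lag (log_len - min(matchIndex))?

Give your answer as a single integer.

Answer: 2

Derivation:
Op 1: append 3 -> log_len=3
Op 2: F0 acks idx 3 -> match: F0=3 F1=0 F2=0; commitIndex=0
Op 3: F1 acks idx 2 -> match: F0=3 F1=2 F2=0; commitIndex=2
Op 4: F2 acks idx 1 -> match: F0=3 F1=2 F2=1; commitIndex=2
Op 5: F2 acks idx 1 -> match: F0=3 F1=2 F2=1; commitIndex=2
Op 6: F2 acks idx 1 -> match: F0=3 F1=2 F2=1; commitIndex=2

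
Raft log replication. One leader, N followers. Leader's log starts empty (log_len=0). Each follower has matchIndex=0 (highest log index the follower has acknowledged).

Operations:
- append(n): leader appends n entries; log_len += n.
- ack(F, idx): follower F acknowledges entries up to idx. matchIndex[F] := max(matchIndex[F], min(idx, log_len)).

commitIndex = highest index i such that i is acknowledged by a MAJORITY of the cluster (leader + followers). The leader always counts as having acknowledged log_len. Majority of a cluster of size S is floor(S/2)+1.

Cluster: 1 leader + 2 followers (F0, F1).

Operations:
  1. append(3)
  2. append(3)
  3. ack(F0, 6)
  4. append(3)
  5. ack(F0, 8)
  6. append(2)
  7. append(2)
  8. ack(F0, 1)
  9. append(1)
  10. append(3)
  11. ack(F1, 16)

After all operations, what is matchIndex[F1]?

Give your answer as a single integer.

Answer: 16

Derivation:
Op 1: append 3 -> log_len=3
Op 2: append 3 -> log_len=6
Op 3: F0 acks idx 6 -> match: F0=6 F1=0; commitIndex=6
Op 4: append 3 -> log_len=9
Op 5: F0 acks idx 8 -> match: F0=8 F1=0; commitIndex=8
Op 6: append 2 -> log_len=11
Op 7: append 2 -> log_len=13
Op 8: F0 acks idx 1 -> match: F0=8 F1=0; commitIndex=8
Op 9: append 1 -> log_len=14
Op 10: append 3 -> log_len=17
Op 11: F1 acks idx 16 -> match: F0=8 F1=16; commitIndex=16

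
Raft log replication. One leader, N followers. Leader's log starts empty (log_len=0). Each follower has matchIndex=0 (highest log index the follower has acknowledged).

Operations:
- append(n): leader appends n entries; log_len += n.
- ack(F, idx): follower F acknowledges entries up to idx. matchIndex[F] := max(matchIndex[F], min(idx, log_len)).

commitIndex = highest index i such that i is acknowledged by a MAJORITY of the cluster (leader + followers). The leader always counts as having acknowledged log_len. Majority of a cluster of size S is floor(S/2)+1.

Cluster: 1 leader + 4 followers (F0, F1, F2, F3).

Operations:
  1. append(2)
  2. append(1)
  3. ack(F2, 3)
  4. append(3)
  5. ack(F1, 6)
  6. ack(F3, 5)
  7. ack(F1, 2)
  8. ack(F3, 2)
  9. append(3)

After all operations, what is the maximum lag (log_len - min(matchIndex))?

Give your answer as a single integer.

Op 1: append 2 -> log_len=2
Op 2: append 1 -> log_len=3
Op 3: F2 acks idx 3 -> match: F0=0 F1=0 F2=3 F3=0; commitIndex=0
Op 4: append 3 -> log_len=6
Op 5: F1 acks idx 6 -> match: F0=0 F1=6 F2=3 F3=0; commitIndex=3
Op 6: F3 acks idx 5 -> match: F0=0 F1=6 F2=3 F3=5; commitIndex=5
Op 7: F1 acks idx 2 -> match: F0=0 F1=6 F2=3 F3=5; commitIndex=5
Op 8: F3 acks idx 2 -> match: F0=0 F1=6 F2=3 F3=5; commitIndex=5
Op 9: append 3 -> log_len=9

Answer: 9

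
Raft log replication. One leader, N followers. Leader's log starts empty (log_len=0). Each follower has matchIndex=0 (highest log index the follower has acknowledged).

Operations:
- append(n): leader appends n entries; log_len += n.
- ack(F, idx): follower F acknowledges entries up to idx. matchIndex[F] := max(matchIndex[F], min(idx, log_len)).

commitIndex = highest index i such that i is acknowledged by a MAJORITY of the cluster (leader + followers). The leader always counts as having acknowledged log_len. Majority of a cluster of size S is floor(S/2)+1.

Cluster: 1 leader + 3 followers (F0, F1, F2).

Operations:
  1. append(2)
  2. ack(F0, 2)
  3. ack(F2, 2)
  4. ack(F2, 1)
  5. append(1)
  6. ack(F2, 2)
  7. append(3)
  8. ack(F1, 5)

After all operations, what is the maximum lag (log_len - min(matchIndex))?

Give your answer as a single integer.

Answer: 4

Derivation:
Op 1: append 2 -> log_len=2
Op 2: F0 acks idx 2 -> match: F0=2 F1=0 F2=0; commitIndex=0
Op 3: F2 acks idx 2 -> match: F0=2 F1=0 F2=2; commitIndex=2
Op 4: F2 acks idx 1 -> match: F0=2 F1=0 F2=2; commitIndex=2
Op 5: append 1 -> log_len=3
Op 6: F2 acks idx 2 -> match: F0=2 F1=0 F2=2; commitIndex=2
Op 7: append 3 -> log_len=6
Op 8: F1 acks idx 5 -> match: F0=2 F1=5 F2=2; commitIndex=2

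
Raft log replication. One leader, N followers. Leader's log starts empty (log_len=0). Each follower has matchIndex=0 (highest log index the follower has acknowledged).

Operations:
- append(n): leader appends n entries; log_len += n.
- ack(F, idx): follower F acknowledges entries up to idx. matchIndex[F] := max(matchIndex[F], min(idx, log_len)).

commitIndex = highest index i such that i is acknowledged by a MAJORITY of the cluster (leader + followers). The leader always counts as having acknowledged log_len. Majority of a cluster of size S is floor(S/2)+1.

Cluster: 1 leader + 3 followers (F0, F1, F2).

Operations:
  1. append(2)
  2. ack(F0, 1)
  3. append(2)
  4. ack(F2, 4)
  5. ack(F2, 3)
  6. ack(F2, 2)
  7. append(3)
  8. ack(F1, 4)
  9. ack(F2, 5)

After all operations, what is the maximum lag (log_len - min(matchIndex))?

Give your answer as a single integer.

Answer: 6

Derivation:
Op 1: append 2 -> log_len=2
Op 2: F0 acks idx 1 -> match: F0=1 F1=0 F2=0; commitIndex=0
Op 3: append 2 -> log_len=4
Op 4: F2 acks idx 4 -> match: F0=1 F1=0 F2=4; commitIndex=1
Op 5: F2 acks idx 3 -> match: F0=1 F1=0 F2=4; commitIndex=1
Op 6: F2 acks idx 2 -> match: F0=1 F1=0 F2=4; commitIndex=1
Op 7: append 3 -> log_len=7
Op 8: F1 acks idx 4 -> match: F0=1 F1=4 F2=4; commitIndex=4
Op 9: F2 acks idx 5 -> match: F0=1 F1=4 F2=5; commitIndex=4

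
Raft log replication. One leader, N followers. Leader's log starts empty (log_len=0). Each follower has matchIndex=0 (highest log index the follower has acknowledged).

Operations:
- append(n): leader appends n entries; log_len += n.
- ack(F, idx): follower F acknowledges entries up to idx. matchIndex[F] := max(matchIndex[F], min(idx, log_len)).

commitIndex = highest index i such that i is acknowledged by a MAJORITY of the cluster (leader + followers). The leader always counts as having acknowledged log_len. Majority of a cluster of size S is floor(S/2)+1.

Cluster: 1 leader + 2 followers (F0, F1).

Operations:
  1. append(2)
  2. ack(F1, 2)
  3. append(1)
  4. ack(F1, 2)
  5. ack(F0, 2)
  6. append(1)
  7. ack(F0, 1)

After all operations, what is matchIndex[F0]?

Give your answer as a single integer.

Op 1: append 2 -> log_len=2
Op 2: F1 acks idx 2 -> match: F0=0 F1=2; commitIndex=2
Op 3: append 1 -> log_len=3
Op 4: F1 acks idx 2 -> match: F0=0 F1=2; commitIndex=2
Op 5: F0 acks idx 2 -> match: F0=2 F1=2; commitIndex=2
Op 6: append 1 -> log_len=4
Op 7: F0 acks idx 1 -> match: F0=2 F1=2; commitIndex=2

Answer: 2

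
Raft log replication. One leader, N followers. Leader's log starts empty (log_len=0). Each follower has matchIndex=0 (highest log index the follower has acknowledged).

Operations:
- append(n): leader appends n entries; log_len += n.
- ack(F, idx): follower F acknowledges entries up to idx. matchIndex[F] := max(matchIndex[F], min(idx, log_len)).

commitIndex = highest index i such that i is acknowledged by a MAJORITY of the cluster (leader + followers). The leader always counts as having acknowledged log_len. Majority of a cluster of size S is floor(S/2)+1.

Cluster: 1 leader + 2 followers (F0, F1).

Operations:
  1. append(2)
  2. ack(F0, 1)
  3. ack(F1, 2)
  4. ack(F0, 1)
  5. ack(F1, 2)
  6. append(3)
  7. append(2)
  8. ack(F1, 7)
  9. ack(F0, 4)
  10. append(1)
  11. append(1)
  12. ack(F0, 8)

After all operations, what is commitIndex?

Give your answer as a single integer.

Op 1: append 2 -> log_len=2
Op 2: F0 acks idx 1 -> match: F0=1 F1=0; commitIndex=1
Op 3: F1 acks idx 2 -> match: F0=1 F1=2; commitIndex=2
Op 4: F0 acks idx 1 -> match: F0=1 F1=2; commitIndex=2
Op 5: F1 acks idx 2 -> match: F0=1 F1=2; commitIndex=2
Op 6: append 3 -> log_len=5
Op 7: append 2 -> log_len=7
Op 8: F1 acks idx 7 -> match: F0=1 F1=7; commitIndex=7
Op 9: F0 acks idx 4 -> match: F0=4 F1=7; commitIndex=7
Op 10: append 1 -> log_len=8
Op 11: append 1 -> log_len=9
Op 12: F0 acks idx 8 -> match: F0=8 F1=7; commitIndex=8

Answer: 8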